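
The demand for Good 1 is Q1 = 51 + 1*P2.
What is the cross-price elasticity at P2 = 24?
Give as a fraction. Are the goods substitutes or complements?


dQ1/dP2 = 1
At P2 = 24: Q1 = 51 + 1*24 = 75
Exy = (dQ1/dP2)(P2/Q1) = 1 * 24 / 75 = 8/25
Since Exy > 0, the goods are substitutes.

8/25 (substitutes)


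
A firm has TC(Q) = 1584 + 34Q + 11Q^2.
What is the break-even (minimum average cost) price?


AC(Q) = 1584/Q + 34 + 11Q
To minimize: dAC/dQ = -1584/Q^2 + 11 = 0
Q^2 = 1584/11 = 144
Q* = 12
Min AC = 1584/12 + 34 + 11*12
Min AC = 132 + 34 + 132 = 298

298


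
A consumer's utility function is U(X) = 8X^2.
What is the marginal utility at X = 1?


MU = dU/dX = 8*2*X^(2-1)
MU = 16*X^1
At X = 1:
MU = 16 * 1^1
MU = 16 * 1 = 16

16


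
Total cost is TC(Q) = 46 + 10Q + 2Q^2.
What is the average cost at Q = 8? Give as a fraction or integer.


TC(8) = 46 + 10*8 + 2*8^2
TC(8) = 46 + 80 + 128 = 254
AC = TC/Q = 254/8 = 127/4

127/4


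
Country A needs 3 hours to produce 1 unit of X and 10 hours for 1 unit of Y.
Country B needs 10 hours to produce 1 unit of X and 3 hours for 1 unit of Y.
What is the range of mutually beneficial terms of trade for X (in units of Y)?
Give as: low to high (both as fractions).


Opportunity cost of X for Country A = hours_X / hours_Y = 3/10 = 3/10 units of Y
Opportunity cost of X for Country B = hours_X / hours_Y = 10/3 = 10/3 units of Y
Terms of trade must be between the two opportunity costs.
Range: 3/10 to 10/3

3/10 to 10/3


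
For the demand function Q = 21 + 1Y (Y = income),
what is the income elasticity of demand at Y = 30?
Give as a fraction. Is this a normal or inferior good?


dQ/dY = 1
At Y = 30: Q = 21 + 1*30 = 51
Ey = (dQ/dY)(Y/Q) = 1 * 30 / 51 = 10/17
Since Ey > 0, this is a normal good.

10/17 (normal good)


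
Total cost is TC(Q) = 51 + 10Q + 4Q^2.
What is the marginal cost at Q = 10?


MC = dTC/dQ = 10 + 2*4*Q
At Q = 10:
MC = 10 + 8*10
MC = 10 + 80 = 90

90


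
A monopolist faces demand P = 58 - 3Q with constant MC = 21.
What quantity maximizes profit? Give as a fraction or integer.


TR = P*Q = (58 - 3Q)Q = 58Q - 3Q^2
MR = dTR/dQ = 58 - 6Q
Set MR = MC:
58 - 6Q = 21
37 = 6Q
Q* = 37/6 = 37/6

37/6


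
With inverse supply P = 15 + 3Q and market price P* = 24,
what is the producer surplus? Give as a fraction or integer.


Minimum supply price (at Q=0): P_min = 15
Quantity supplied at P* = 24:
Q* = (24 - 15)/3 = 3
PS = (1/2) * Q* * (P* - P_min)
PS = (1/2) * 3 * (24 - 15)
PS = (1/2) * 3 * 9 = 27/2

27/2


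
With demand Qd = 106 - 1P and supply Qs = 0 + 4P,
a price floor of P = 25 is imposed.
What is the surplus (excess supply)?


At P = 25:
Qd = 106 - 1*25 = 81
Qs = 0 + 4*25 = 100
Surplus = Qs - Qd = 100 - 81 = 19

19


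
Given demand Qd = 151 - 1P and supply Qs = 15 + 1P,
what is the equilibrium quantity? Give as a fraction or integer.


First find equilibrium price:
151 - 1P = 15 + 1P
P* = 136/2 = 68
Then substitute into demand:
Q* = 151 - 1 * 68 = 83

83


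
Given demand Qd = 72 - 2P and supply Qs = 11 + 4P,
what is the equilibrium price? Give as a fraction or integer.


At equilibrium, Qd = Qs.
72 - 2P = 11 + 4P
72 - 11 = 2P + 4P
61 = 6P
P* = 61/6 = 61/6

61/6


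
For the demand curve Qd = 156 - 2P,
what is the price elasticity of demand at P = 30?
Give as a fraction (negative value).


dQ/dP = -2
At P = 30: Q = 156 - 2*30 = 96
E = (dQ/dP)(P/Q) = (-2)(30/96) = -5/8

-5/8


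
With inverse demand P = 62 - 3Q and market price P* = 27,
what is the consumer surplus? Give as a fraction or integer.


Maximum willingness to pay (at Q=0): P_max = 62
Quantity demanded at P* = 27:
Q* = (62 - 27)/3 = 35/3
CS = (1/2) * Q* * (P_max - P*)
CS = (1/2) * 35/3 * (62 - 27)
CS = (1/2) * 35/3 * 35 = 1225/6

1225/6


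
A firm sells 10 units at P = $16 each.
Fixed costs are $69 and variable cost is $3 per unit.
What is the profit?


Total Revenue = P * Q = 16 * 10 = $160
Total Cost = FC + VC*Q = 69 + 3*10 = $99
Profit = TR - TC = 160 - 99 = $61

$61


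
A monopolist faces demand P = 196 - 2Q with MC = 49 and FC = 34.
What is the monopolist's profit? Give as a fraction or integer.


MR = MC: 196 - 4Q = 49
Q* = 147/4
P* = 196 - 2*147/4 = 245/2
Profit = (P* - MC)*Q* - FC
= (245/2 - 49)*147/4 - 34
= 147/2*147/4 - 34
= 21609/8 - 34 = 21337/8

21337/8


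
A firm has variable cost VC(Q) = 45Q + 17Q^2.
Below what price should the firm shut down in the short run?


AVC(Q) = VC(Q)/Q = 45 + 17Q
AVC is increasing in Q, so minimum AVC is at Q -> 0+.
Min AVC = 45
The firm should shut down if P < 45.

45


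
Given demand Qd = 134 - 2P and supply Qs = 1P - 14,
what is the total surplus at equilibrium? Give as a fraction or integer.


Find equilibrium: 134 - 2P = 1P - 14
134 + 14 = 3P
P* = 148/3 = 148/3
Q* = 1*148/3 - 14 = 106/3
Inverse demand: P = 67 - Q/2, so P_max = 67
Inverse supply: P = 14 + Q/1, so P_min = 14
CS = (1/2) * 106/3 * (67 - 148/3) = 2809/9
PS = (1/2) * 106/3 * (148/3 - 14) = 5618/9
TS = CS + PS = 2809/9 + 5618/9 = 2809/3

2809/3


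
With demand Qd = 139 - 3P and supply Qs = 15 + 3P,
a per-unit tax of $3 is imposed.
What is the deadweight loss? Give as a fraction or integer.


Pre-tax equilibrium quantity: Q* = 77
Post-tax equilibrium quantity: Q_tax = 145/2
Reduction in quantity: Q* - Q_tax = 9/2
DWL = (1/2) * tax * (Q* - Q_tax)
DWL = (1/2) * 3 * 9/2 = 27/4

27/4


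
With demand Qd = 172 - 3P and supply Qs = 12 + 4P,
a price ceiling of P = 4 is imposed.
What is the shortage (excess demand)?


At P = 4:
Qd = 172 - 3*4 = 160
Qs = 12 + 4*4 = 28
Shortage = Qd - Qs = 160 - 28 = 132

132


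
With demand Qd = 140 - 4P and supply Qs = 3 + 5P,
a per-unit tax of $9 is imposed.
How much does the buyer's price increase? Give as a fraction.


With a per-unit tax, the buyer's price increase depends on relative slopes.
Supply slope: d = 5, Demand slope: b = 4
Buyer's price increase = d * tax / (b + d)
= 5 * 9 / (4 + 5)
= 45 / 9 = 5

5


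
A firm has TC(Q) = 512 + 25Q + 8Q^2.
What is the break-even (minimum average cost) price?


AC(Q) = 512/Q + 25 + 8Q
To minimize: dAC/dQ = -512/Q^2 + 8 = 0
Q^2 = 512/8 = 64
Q* = 8
Min AC = 512/8 + 25 + 8*8
Min AC = 64 + 25 + 64 = 153

153


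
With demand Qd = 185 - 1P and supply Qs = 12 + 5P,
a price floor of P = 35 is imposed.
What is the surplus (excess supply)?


At P = 35:
Qd = 185 - 1*35 = 150
Qs = 12 + 5*35 = 187
Surplus = Qs - Qd = 187 - 150 = 37

37


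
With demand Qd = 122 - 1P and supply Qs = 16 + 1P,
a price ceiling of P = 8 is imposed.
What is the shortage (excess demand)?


At P = 8:
Qd = 122 - 1*8 = 114
Qs = 16 + 1*8 = 24
Shortage = Qd - Qs = 114 - 24 = 90

90


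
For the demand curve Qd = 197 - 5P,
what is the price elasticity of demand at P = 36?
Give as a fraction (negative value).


dQ/dP = -5
At P = 36: Q = 197 - 5*36 = 17
E = (dQ/dP)(P/Q) = (-5)(36/17) = -180/17

-180/17


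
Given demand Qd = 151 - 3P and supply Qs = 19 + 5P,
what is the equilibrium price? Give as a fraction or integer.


At equilibrium, Qd = Qs.
151 - 3P = 19 + 5P
151 - 19 = 3P + 5P
132 = 8P
P* = 132/8 = 33/2

33/2


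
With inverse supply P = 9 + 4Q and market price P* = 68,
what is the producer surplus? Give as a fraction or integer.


Minimum supply price (at Q=0): P_min = 9
Quantity supplied at P* = 68:
Q* = (68 - 9)/4 = 59/4
PS = (1/2) * Q* * (P* - P_min)
PS = (1/2) * 59/4 * (68 - 9)
PS = (1/2) * 59/4 * 59 = 3481/8

3481/8


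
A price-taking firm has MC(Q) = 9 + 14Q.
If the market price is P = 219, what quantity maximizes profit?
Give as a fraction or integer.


In perfect competition, profit is maximized where P = MC.
219 = 9 + 14Q
210 = 14Q
Q* = 210/14 = 15

15


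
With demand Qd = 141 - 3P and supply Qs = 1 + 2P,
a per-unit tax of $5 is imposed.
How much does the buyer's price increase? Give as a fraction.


With a per-unit tax, the buyer's price increase depends on relative slopes.
Supply slope: d = 2, Demand slope: b = 3
Buyer's price increase = d * tax / (b + d)
= 2 * 5 / (3 + 2)
= 10 / 5 = 2

2


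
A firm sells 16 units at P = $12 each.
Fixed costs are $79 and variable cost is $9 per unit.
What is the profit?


Total Revenue = P * Q = 12 * 16 = $192
Total Cost = FC + VC*Q = 79 + 9*16 = $223
Profit = TR - TC = 192 - 223 = $-31

$-31


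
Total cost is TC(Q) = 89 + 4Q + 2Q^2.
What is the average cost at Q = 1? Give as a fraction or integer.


TC(1) = 89 + 4*1 + 2*1^2
TC(1) = 89 + 4 + 2 = 95
AC = TC/Q = 95/1 = 95

95


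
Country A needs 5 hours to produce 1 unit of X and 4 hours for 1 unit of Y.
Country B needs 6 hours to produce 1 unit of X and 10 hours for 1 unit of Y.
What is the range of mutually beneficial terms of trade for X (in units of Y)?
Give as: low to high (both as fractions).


Opportunity cost of X for Country A = hours_X / hours_Y = 5/4 = 5/4 units of Y
Opportunity cost of X for Country B = hours_X / hours_Y = 6/10 = 3/5 units of Y
Terms of trade must be between the two opportunity costs.
Range: 3/5 to 5/4

3/5 to 5/4


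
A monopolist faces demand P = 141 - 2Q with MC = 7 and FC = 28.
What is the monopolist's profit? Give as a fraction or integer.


MR = MC: 141 - 4Q = 7
Q* = 67/2
P* = 141 - 2*67/2 = 74
Profit = (P* - MC)*Q* - FC
= (74 - 7)*67/2 - 28
= 67*67/2 - 28
= 4489/2 - 28 = 4433/2

4433/2


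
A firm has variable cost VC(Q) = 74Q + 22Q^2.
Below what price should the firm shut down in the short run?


AVC(Q) = VC(Q)/Q = 74 + 22Q
AVC is increasing in Q, so minimum AVC is at Q -> 0+.
Min AVC = 74
The firm should shut down if P < 74.

74


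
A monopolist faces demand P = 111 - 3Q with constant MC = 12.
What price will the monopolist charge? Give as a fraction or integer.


MR = 111 - 6Q
Set MR = MC: 111 - 6Q = 12
Q* = 33/2
Substitute into demand:
P* = 111 - 3*33/2 = 123/2

123/2


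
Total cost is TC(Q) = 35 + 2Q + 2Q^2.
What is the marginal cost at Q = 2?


MC = dTC/dQ = 2 + 2*2*Q
At Q = 2:
MC = 2 + 4*2
MC = 2 + 8 = 10

10


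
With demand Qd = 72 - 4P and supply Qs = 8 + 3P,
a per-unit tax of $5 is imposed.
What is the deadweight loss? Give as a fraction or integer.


Pre-tax equilibrium quantity: Q* = 248/7
Post-tax equilibrium quantity: Q_tax = 188/7
Reduction in quantity: Q* - Q_tax = 60/7
DWL = (1/2) * tax * (Q* - Q_tax)
DWL = (1/2) * 5 * 60/7 = 150/7

150/7


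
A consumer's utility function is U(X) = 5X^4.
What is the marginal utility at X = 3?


MU = dU/dX = 5*4*X^(4-1)
MU = 20*X^3
At X = 3:
MU = 20 * 3^3
MU = 20 * 27 = 540

540


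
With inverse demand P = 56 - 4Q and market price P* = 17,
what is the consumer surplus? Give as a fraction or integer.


Maximum willingness to pay (at Q=0): P_max = 56
Quantity demanded at P* = 17:
Q* = (56 - 17)/4 = 39/4
CS = (1/2) * Q* * (P_max - P*)
CS = (1/2) * 39/4 * (56 - 17)
CS = (1/2) * 39/4 * 39 = 1521/8

1521/8


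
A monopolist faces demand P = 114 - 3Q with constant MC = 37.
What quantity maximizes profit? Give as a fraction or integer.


TR = P*Q = (114 - 3Q)Q = 114Q - 3Q^2
MR = dTR/dQ = 114 - 6Q
Set MR = MC:
114 - 6Q = 37
77 = 6Q
Q* = 77/6 = 77/6

77/6


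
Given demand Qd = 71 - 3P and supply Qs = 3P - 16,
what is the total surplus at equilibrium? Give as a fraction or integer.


Find equilibrium: 71 - 3P = 3P - 16
71 + 16 = 6P
P* = 87/6 = 29/2
Q* = 3*29/2 - 16 = 55/2
Inverse demand: P = 71/3 - Q/3, so P_max = 71/3
Inverse supply: P = 16/3 + Q/3, so P_min = 16/3
CS = (1/2) * 55/2 * (71/3 - 29/2) = 3025/24
PS = (1/2) * 55/2 * (29/2 - 16/3) = 3025/24
TS = CS + PS = 3025/24 + 3025/24 = 3025/12

3025/12


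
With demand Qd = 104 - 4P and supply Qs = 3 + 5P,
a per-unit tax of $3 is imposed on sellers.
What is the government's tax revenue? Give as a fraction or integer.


With tax on sellers, new supply: Qs' = 3 + 5(P - 3)
= 5P - 12
New equilibrium quantity:
Q_new = 472/9
Tax revenue = tax * Q_new = 3 * 472/9 = 472/3

472/3


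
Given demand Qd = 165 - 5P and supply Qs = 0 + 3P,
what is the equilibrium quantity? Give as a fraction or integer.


First find equilibrium price:
165 - 5P = 0 + 3P
P* = 165/8 = 165/8
Then substitute into demand:
Q* = 165 - 5 * 165/8 = 495/8

495/8


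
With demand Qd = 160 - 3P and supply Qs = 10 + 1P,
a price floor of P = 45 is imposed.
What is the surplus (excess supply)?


At P = 45:
Qd = 160 - 3*45 = 25
Qs = 10 + 1*45 = 55
Surplus = Qs - Qd = 55 - 25 = 30

30


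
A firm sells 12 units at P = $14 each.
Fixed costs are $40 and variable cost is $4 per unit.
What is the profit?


Total Revenue = P * Q = 14 * 12 = $168
Total Cost = FC + VC*Q = 40 + 4*12 = $88
Profit = TR - TC = 168 - 88 = $80

$80


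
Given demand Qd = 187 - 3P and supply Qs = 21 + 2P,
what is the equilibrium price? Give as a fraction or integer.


At equilibrium, Qd = Qs.
187 - 3P = 21 + 2P
187 - 21 = 3P + 2P
166 = 5P
P* = 166/5 = 166/5

166/5


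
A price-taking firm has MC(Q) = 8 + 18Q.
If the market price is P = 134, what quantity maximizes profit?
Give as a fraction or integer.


In perfect competition, profit is maximized where P = MC.
134 = 8 + 18Q
126 = 18Q
Q* = 126/18 = 7

7


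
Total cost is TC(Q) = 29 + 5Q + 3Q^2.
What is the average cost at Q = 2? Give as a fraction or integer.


TC(2) = 29 + 5*2 + 3*2^2
TC(2) = 29 + 10 + 12 = 51
AC = TC/Q = 51/2 = 51/2

51/2


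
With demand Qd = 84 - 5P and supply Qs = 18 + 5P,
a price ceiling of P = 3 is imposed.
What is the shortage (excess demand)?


At P = 3:
Qd = 84 - 5*3 = 69
Qs = 18 + 5*3 = 33
Shortage = Qd - Qs = 69 - 33 = 36

36


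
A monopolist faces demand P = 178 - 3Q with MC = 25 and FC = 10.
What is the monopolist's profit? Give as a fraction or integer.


MR = MC: 178 - 6Q = 25
Q* = 51/2
P* = 178 - 3*51/2 = 203/2
Profit = (P* - MC)*Q* - FC
= (203/2 - 25)*51/2 - 10
= 153/2*51/2 - 10
= 7803/4 - 10 = 7763/4

7763/4


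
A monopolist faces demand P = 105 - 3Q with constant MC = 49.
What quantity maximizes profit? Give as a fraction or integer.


TR = P*Q = (105 - 3Q)Q = 105Q - 3Q^2
MR = dTR/dQ = 105 - 6Q
Set MR = MC:
105 - 6Q = 49
56 = 6Q
Q* = 56/6 = 28/3

28/3


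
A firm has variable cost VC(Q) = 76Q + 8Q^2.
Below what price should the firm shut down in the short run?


AVC(Q) = VC(Q)/Q = 76 + 8Q
AVC is increasing in Q, so minimum AVC is at Q -> 0+.
Min AVC = 76
The firm should shut down if P < 76.

76


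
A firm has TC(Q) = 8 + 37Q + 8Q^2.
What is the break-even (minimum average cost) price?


AC(Q) = 8/Q + 37 + 8Q
To minimize: dAC/dQ = -8/Q^2 + 8 = 0
Q^2 = 8/8 = 1
Q* = 1
Min AC = 8/1 + 37 + 8*1
Min AC = 8 + 37 + 8 = 53

53


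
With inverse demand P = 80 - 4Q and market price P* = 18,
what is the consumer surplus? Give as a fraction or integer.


Maximum willingness to pay (at Q=0): P_max = 80
Quantity demanded at P* = 18:
Q* = (80 - 18)/4 = 31/2
CS = (1/2) * Q* * (P_max - P*)
CS = (1/2) * 31/2 * (80 - 18)
CS = (1/2) * 31/2 * 62 = 961/2

961/2


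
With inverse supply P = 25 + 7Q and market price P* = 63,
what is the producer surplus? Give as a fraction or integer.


Minimum supply price (at Q=0): P_min = 25
Quantity supplied at P* = 63:
Q* = (63 - 25)/7 = 38/7
PS = (1/2) * Q* * (P* - P_min)
PS = (1/2) * 38/7 * (63 - 25)
PS = (1/2) * 38/7 * 38 = 722/7

722/7


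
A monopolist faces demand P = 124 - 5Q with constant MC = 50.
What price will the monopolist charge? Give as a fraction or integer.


MR = 124 - 10Q
Set MR = MC: 124 - 10Q = 50
Q* = 37/5
Substitute into demand:
P* = 124 - 5*37/5 = 87

87


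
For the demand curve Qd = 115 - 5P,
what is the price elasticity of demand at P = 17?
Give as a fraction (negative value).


dQ/dP = -5
At P = 17: Q = 115 - 5*17 = 30
E = (dQ/dP)(P/Q) = (-5)(17/30) = -17/6

-17/6


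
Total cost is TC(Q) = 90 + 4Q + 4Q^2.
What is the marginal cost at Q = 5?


MC = dTC/dQ = 4 + 2*4*Q
At Q = 5:
MC = 4 + 8*5
MC = 4 + 40 = 44

44


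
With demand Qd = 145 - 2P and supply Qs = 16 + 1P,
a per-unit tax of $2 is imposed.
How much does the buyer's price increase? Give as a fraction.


With a per-unit tax, the buyer's price increase depends on relative slopes.
Supply slope: d = 1, Demand slope: b = 2
Buyer's price increase = d * tax / (b + d)
= 1 * 2 / (2 + 1)
= 2 / 3 = 2/3

2/3


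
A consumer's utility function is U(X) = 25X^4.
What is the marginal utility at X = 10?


MU = dU/dX = 25*4*X^(4-1)
MU = 100*X^3
At X = 10:
MU = 100 * 10^3
MU = 100 * 1000 = 100000

100000


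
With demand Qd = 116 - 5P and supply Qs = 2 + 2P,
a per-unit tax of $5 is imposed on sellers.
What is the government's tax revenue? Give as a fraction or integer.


With tax on sellers, new supply: Qs' = 2 + 2(P - 5)
= 2P - 8
New equilibrium quantity:
Q_new = 192/7
Tax revenue = tax * Q_new = 5 * 192/7 = 960/7

960/7


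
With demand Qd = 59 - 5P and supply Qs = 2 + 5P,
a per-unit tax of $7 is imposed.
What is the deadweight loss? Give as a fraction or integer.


Pre-tax equilibrium quantity: Q* = 61/2
Post-tax equilibrium quantity: Q_tax = 13
Reduction in quantity: Q* - Q_tax = 35/2
DWL = (1/2) * tax * (Q* - Q_tax)
DWL = (1/2) * 7 * 35/2 = 245/4

245/4


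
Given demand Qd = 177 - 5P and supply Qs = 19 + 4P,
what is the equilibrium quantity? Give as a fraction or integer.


First find equilibrium price:
177 - 5P = 19 + 4P
P* = 158/9 = 158/9
Then substitute into demand:
Q* = 177 - 5 * 158/9 = 803/9

803/9


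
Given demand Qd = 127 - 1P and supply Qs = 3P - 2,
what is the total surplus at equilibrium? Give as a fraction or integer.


Find equilibrium: 127 - 1P = 3P - 2
127 + 2 = 4P
P* = 129/4 = 129/4
Q* = 3*129/4 - 2 = 379/4
Inverse demand: P = 127 - Q/1, so P_max = 127
Inverse supply: P = 2/3 + Q/3, so P_min = 2/3
CS = (1/2) * 379/4 * (127 - 129/4) = 143641/32
PS = (1/2) * 379/4 * (129/4 - 2/3) = 143641/96
TS = CS + PS = 143641/32 + 143641/96 = 143641/24

143641/24


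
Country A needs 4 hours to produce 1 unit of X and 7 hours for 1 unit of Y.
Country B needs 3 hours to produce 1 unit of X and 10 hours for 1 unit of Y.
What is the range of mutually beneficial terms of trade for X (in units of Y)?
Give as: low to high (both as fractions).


Opportunity cost of X for Country A = hours_X / hours_Y = 4/7 = 4/7 units of Y
Opportunity cost of X for Country B = hours_X / hours_Y = 3/10 = 3/10 units of Y
Terms of trade must be between the two opportunity costs.
Range: 3/10 to 4/7

3/10 to 4/7


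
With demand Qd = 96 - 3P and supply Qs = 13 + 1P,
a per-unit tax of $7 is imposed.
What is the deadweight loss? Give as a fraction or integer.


Pre-tax equilibrium quantity: Q* = 135/4
Post-tax equilibrium quantity: Q_tax = 57/2
Reduction in quantity: Q* - Q_tax = 21/4
DWL = (1/2) * tax * (Q* - Q_tax)
DWL = (1/2) * 7 * 21/4 = 147/8

147/8


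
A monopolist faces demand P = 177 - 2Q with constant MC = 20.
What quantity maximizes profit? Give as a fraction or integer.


TR = P*Q = (177 - 2Q)Q = 177Q - 2Q^2
MR = dTR/dQ = 177 - 4Q
Set MR = MC:
177 - 4Q = 20
157 = 4Q
Q* = 157/4 = 157/4

157/4


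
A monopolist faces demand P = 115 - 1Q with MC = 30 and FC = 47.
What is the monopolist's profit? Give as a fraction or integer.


MR = MC: 115 - 2Q = 30
Q* = 85/2
P* = 115 - 1*85/2 = 145/2
Profit = (P* - MC)*Q* - FC
= (145/2 - 30)*85/2 - 47
= 85/2*85/2 - 47
= 7225/4 - 47 = 7037/4

7037/4


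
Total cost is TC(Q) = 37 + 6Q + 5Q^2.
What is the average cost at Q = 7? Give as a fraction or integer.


TC(7) = 37 + 6*7 + 5*7^2
TC(7) = 37 + 42 + 245 = 324
AC = TC/Q = 324/7 = 324/7

324/7


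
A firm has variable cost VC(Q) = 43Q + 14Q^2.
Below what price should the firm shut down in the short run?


AVC(Q) = VC(Q)/Q = 43 + 14Q
AVC is increasing in Q, so minimum AVC is at Q -> 0+.
Min AVC = 43
The firm should shut down if P < 43.

43


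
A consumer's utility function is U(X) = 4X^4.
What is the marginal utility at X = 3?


MU = dU/dX = 4*4*X^(4-1)
MU = 16*X^3
At X = 3:
MU = 16 * 3^3
MU = 16 * 27 = 432

432


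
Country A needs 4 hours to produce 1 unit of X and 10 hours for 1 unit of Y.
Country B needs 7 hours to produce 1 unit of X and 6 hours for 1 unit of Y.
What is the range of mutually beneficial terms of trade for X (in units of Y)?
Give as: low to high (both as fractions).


Opportunity cost of X for Country A = hours_X / hours_Y = 4/10 = 2/5 units of Y
Opportunity cost of X for Country B = hours_X / hours_Y = 7/6 = 7/6 units of Y
Terms of trade must be between the two opportunity costs.
Range: 2/5 to 7/6

2/5 to 7/6


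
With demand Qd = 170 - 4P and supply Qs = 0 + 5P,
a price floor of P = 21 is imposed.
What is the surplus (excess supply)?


At P = 21:
Qd = 170 - 4*21 = 86
Qs = 0 + 5*21 = 105
Surplus = Qs - Qd = 105 - 86 = 19

19


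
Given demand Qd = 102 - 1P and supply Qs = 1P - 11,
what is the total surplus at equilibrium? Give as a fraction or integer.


Find equilibrium: 102 - 1P = 1P - 11
102 + 11 = 2P
P* = 113/2 = 113/2
Q* = 1*113/2 - 11 = 91/2
Inverse demand: P = 102 - Q/1, so P_max = 102
Inverse supply: P = 11 + Q/1, so P_min = 11
CS = (1/2) * 91/2 * (102 - 113/2) = 8281/8
PS = (1/2) * 91/2 * (113/2 - 11) = 8281/8
TS = CS + PS = 8281/8 + 8281/8 = 8281/4

8281/4


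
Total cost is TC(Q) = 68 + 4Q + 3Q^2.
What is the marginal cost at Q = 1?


MC = dTC/dQ = 4 + 2*3*Q
At Q = 1:
MC = 4 + 6*1
MC = 4 + 6 = 10

10


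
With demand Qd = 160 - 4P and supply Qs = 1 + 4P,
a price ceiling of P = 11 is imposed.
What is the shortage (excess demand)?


At P = 11:
Qd = 160 - 4*11 = 116
Qs = 1 + 4*11 = 45
Shortage = Qd - Qs = 116 - 45 = 71

71


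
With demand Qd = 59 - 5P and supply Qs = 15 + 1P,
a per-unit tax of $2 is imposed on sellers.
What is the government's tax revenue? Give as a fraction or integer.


With tax on sellers, new supply: Qs' = 15 + 1(P - 2)
= 13 + 1P
New equilibrium quantity:
Q_new = 62/3
Tax revenue = tax * Q_new = 2 * 62/3 = 124/3

124/3


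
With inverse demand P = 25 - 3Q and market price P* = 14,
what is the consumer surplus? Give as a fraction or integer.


Maximum willingness to pay (at Q=0): P_max = 25
Quantity demanded at P* = 14:
Q* = (25 - 14)/3 = 11/3
CS = (1/2) * Q* * (P_max - P*)
CS = (1/2) * 11/3 * (25 - 14)
CS = (1/2) * 11/3 * 11 = 121/6

121/6


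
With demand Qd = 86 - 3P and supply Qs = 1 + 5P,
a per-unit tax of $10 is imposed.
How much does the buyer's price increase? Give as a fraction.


With a per-unit tax, the buyer's price increase depends on relative slopes.
Supply slope: d = 5, Demand slope: b = 3
Buyer's price increase = d * tax / (b + d)
= 5 * 10 / (3 + 5)
= 50 / 8 = 25/4

25/4


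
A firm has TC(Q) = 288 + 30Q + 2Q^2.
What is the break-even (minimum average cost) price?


AC(Q) = 288/Q + 30 + 2Q
To minimize: dAC/dQ = -288/Q^2 + 2 = 0
Q^2 = 288/2 = 144
Q* = 12
Min AC = 288/12 + 30 + 2*12
Min AC = 24 + 30 + 24 = 78

78


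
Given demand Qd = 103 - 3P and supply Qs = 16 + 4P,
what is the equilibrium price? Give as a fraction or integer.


At equilibrium, Qd = Qs.
103 - 3P = 16 + 4P
103 - 16 = 3P + 4P
87 = 7P
P* = 87/7 = 87/7

87/7


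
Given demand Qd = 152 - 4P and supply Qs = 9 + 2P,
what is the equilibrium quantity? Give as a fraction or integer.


First find equilibrium price:
152 - 4P = 9 + 2P
P* = 143/6 = 143/6
Then substitute into demand:
Q* = 152 - 4 * 143/6 = 170/3

170/3


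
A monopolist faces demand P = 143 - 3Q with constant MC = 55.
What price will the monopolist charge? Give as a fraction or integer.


MR = 143 - 6Q
Set MR = MC: 143 - 6Q = 55
Q* = 44/3
Substitute into demand:
P* = 143 - 3*44/3 = 99

99


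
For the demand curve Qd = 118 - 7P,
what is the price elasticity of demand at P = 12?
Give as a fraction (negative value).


dQ/dP = -7
At P = 12: Q = 118 - 7*12 = 34
E = (dQ/dP)(P/Q) = (-7)(12/34) = -42/17

-42/17


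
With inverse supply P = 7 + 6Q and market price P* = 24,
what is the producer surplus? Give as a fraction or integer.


Minimum supply price (at Q=0): P_min = 7
Quantity supplied at P* = 24:
Q* = (24 - 7)/6 = 17/6
PS = (1/2) * Q* * (P* - P_min)
PS = (1/2) * 17/6 * (24 - 7)
PS = (1/2) * 17/6 * 17 = 289/12

289/12


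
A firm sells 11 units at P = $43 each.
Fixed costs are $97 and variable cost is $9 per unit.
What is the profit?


Total Revenue = P * Q = 43 * 11 = $473
Total Cost = FC + VC*Q = 97 + 9*11 = $196
Profit = TR - TC = 473 - 196 = $277

$277


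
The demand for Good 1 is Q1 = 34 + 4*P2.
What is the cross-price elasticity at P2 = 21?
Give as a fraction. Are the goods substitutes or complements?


dQ1/dP2 = 4
At P2 = 21: Q1 = 34 + 4*21 = 118
Exy = (dQ1/dP2)(P2/Q1) = 4 * 21 / 118 = 42/59
Since Exy > 0, the goods are substitutes.

42/59 (substitutes)


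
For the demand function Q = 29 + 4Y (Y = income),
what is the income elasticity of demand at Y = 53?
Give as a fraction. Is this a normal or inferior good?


dQ/dY = 4
At Y = 53: Q = 29 + 4*53 = 241
Ey = (dQ/dY)(Y/Q) = 4 * 53 / 241 = 212/241
Since Ey > 0, this is a normal good.

212/241 (normal good)


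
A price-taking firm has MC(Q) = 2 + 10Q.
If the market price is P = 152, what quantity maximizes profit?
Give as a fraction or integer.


In perfect competition, profit is maximized where P = MC.
152 = 2 + 10Q
150 = 10Q
Q* = 150/10 = 15

15


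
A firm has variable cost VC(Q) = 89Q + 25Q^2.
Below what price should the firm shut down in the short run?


AVC(Q) = VC(Q)/Q = 89 + 25Q
AVC is increasing in Q, so minimum AVC is at Q -> 0+.
Min AVC = 89
The firm should shut down if P < 89.

89


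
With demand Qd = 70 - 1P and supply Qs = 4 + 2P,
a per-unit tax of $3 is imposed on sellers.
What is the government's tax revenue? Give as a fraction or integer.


With tax on sellers, new supply: Qs' = 4 + 2(P - 3)
= 2P - 2
New equilibrium quantity:
Q_new = 46
Tax revenue = tax * Q_new = 3 * 46 = 138

138


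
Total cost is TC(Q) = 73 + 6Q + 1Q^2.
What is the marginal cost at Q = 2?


MC = dTC/dQ = 6 + 2*1*Q
At Q = 2:
MC = 6 + 2*2
MC = 6 + 4 = 10

10


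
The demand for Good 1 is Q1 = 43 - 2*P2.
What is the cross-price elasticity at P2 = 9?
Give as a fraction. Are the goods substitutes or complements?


dQ1/dP2 = -2
At P2 = 9: Q1 = 43 - 2*9 = 25
Exy = (dQ1/dP2)(P2/Q1) = -2 * 9 / 25 = -18/25
Since Exy < 0, the goods are complements.

-18/25 (complements)


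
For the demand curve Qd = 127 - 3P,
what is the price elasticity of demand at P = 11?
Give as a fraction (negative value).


dQ/dP = -3
At P = 11: Q = 127 - 3*11 = 94
E = (dQ/dP)(P/Q) = (-3)(11/94) = -33/94

-33/94


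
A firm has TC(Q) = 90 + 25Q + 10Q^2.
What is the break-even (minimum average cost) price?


AC(Q) = 90/Q + 25 + 10Q
To minimize: dAC/dQ = -90/Q^2 + 10 = 0
Q^2 = 90/10 = 9
Q* = 3
Min AC = 90/3 + 25 + 10*3
Min AC = 30 + 25 + 30 = 85

85


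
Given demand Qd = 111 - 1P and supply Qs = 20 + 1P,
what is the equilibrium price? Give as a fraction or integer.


At equilibrium, Qd = Qs.
111 - 1P = 20 + 1P
111 - 20 = 1P + 1P
91 = 2P
P* = 91/2 = 91/2

91/2


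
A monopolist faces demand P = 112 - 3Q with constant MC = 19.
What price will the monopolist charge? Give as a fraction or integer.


MR = 112 - 6Q
Set MR = MC: 112 - 6Q = 19
Q* = 31/2
Substitute into demand:
P* = 112 - 3*31/2 = 131/2

131/2


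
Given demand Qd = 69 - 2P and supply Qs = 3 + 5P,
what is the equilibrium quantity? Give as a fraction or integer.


First find equilibrium price:
69 - 2P = 3 + 5P
P* = 66/7 = 66/7
Then substitute into demand:
Q* = 69 - 2 * 66/7 = 351/7

351/7


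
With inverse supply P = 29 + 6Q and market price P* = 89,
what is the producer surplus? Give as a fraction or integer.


Minimum supply price (at Q=0): P_min = 29
Quantity supplied at P* = 89:
Q* = (89 - 29)/6 = 10
PS = (1/2) * Q* * (P* - P_min)
PS = (1/2) * 10 * (89 - 29)
PS = (1/2) * 10 * 60 = 300

300


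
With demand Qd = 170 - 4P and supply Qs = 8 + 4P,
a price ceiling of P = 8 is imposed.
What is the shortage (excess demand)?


At P = 8:
Qd = 170 - 4*8 = 138
Qs = 8 + 4*8 = 40
Shortage = Qd - Qs = 138 - 40 = 98

98


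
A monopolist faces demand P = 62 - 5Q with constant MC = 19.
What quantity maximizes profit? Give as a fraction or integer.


TR = P*Q = (62 - 5Q)Q = 62Q - 5Q^2
MR = dTR/dQ = 62 - 10Q
Set MR = MC:
62 - 10Q = 19
43 = 10Q
Q* = 43/10 = 43/10

43/10


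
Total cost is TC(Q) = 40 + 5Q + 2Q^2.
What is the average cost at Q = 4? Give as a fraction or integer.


TC(4) = 40 + 5*4 + 2*4^2
TC(4) = 40 + 20 + 32 = 92
AC = TC/Q = 92/4 = 23

23


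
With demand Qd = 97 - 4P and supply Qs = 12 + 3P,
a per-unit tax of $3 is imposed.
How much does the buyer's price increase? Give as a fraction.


With a per-unit tax, the buyer's price increase depends on relative slopes.
Supply slope: d = 3, Demand slope: b = 4
Buyer's price increase = d * tax / (b + d)
= 3 * 3 / (4 + 3)
= 9 / 7 = 9/7

9/7


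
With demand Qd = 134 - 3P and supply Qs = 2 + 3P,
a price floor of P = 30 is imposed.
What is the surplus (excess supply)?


At P = 30:
Qd = 134 - 3*30 = 44
Qs = 2 + 3*30 = 92
Surplus = Qs - Qd = 92 - 44 = 48

48


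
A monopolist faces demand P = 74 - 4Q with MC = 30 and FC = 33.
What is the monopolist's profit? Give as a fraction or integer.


MR = MC: 74 - 8Q = 30
Q* = 11/2
P* = 74 - 4*11/2 = 52
Profit = (P* - MC)*Q* - FC
= (52 - 30)*11/2 - 33
= 22*11/2 - 33
= 121 - 33 = 88

88


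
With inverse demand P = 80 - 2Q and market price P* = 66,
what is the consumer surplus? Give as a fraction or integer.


Maximum willingness to pay (at Q=0): P_max = 80
Quantity demanded at P* = 66:
Q* = (80 - 66)/2 = 7
CS = (1/2) * Q* * (P_max - P*)
CS = (1/2) * 7 * (80 - 66)
CS = (1/2) * 7 * 14 = 49

49


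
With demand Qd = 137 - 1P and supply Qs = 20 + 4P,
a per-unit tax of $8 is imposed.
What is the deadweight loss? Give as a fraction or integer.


Pre-tax equilibrium quantity: Q* = 568/5
Post-tax equilibrium quantity: Q_tax = 536/5
Reduction in quantity: Q* - Q_tax = 32/5
DWL = (1/2) * tax * (Q* - Q_tax)
DWL = (1/2) * 8 * 32/5 = 128/5

128/5


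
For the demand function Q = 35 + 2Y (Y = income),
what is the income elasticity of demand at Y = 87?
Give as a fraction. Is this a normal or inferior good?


dQ/dY = 2
At Y = 87: Q = 35 + 2*87 = 209
Ey = (dQ/dY)(Y/Q) = 2 * 87 / 209 = 174/209
Since Ey > 0, this is a normal good.

174/209 (normal good)


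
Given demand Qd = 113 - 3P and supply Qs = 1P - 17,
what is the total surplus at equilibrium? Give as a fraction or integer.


Find equilibrium: 113 - 3P = 1P - 17
113 + 17 = 4P
P* = 130/4 = 65/2
Q* = 1*65/2 - 17 = 31/2
Inverse demand: P = 113/3 - Q/3, so P_max = 113/3
Inverse supply: P = 17 + Q/1, so P_min = 17
CS = (1/2) * 31/2 * (113/3 - 65/2) = 961/24
PS = (1/2) * 31/2 * (65/2 - 17) = 961/8
TS = CS + PS = 961/24 + 961/8 = 961/6

961/6


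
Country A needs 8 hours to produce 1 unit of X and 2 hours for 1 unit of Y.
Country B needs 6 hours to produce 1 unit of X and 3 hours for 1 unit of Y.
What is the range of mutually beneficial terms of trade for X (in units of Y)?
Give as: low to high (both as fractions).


Opportunity cost of X for Country A = hours_X / hours_Y = 8/2 = 4 units of Y
Opportunity cost of X for Country B = hours_X / hours_Y = 6/3 = 2 units of Y
Terms of trade must be between the two opportunity costs.
Range: 2 to 4

2 to 4


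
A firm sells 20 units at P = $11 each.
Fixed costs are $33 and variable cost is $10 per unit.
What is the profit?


Total Revenue = P * Q = 11 * 20 = $220
Total Cost = FC + VC*Q = 33 + 10*20 = $233
Profit = TR - TC = 220 - 233 = $-13

$-13


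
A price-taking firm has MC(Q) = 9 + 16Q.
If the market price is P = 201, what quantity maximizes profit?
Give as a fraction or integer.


In perfect competition, profit is maximized where P = MC.
201 = 9 + 16Q
192 = 16Q
Q* = 192/16 = 12

12


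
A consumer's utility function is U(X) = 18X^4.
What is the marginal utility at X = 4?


MU = dU/dX = 18*4*X^(4-1)
MU = 72*X^3
At X = 4:
MU = 72 * 4^3
MU = 72 * 64 = 4608

4608


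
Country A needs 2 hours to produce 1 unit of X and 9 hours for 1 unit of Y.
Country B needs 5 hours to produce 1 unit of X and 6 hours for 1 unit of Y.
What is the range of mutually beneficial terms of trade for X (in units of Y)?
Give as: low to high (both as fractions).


Opportunity cost of X for Country A = hours_X / hours_Y = 2/9 = 2/9 units of Y
Opportunity cost of X for Country B = hours_X / hours_Y = 5/6 = 5/6 units of Y
Terms of trade must be between the two opportunity costs.
Range: 2/9 to 5/6

2/9 to 5/6


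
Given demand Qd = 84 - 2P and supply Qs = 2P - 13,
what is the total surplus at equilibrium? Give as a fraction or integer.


Find equilibrium: 84 - 2P = 2P - 13
84 + 13 = 4P
P* = 97/4 = 97/4
Q* = 2*97/4 - 13 = 71/2
Inverse demand: P = 42 - Q/2, so P_max = 42
Inverse supply: P = 13/2 + Q/2, so P_min = 13/2
CS = (1/2) * 71/2 * (42 - 97/4) = 5041/16
PS = (1/2) * 71/2 * (97/4 - 13/2) = 5041/16
TS = CS + PS = 5041/16 + 5041/16 = 5041/8

5041/8


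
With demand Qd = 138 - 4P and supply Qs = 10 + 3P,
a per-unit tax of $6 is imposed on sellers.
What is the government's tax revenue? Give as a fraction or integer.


With tax on sellers, new supply: Qs' = 10 + 3(P - 6)
= 3P - 8
New equilibrium quantity:
Q_new = 382/7
Tax revenue = tax * Q_new = 6 * 382/7 = 2292/7

2292/7


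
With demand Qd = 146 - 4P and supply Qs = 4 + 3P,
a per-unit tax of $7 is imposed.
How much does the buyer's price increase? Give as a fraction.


With a per-unit tax, the buyer's price increase depends on relative slopes.
Supply slope: d = 3, Demand slope: b = 4
Buyer's price increase = d * tax / (b + d)
= 3 * 7 / (4 + 3)
= 21 / 7 = 3

3


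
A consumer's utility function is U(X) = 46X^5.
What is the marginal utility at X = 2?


MU = dU/dX = 46*5*X^(5-1)
MU = 230*X^4
At X = 2:
MU = 230 * 2^4
MU = 230 * 16 = 3680

3680


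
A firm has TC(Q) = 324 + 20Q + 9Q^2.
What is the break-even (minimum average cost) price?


AC(Q) = 324/Q + 20 + 9Q
To minimize: dAC/dQ = -324/Q^2 + 9 = 0
Q^2 = 324/9 = 36
Q* = 6
Min AC = 324/6 + 20 + 9*6
Min AC = 54 + 20 + 54 = 128

128


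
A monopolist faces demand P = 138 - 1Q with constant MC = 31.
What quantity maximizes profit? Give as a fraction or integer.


TR = P*Q = (138 - 1Q)Q = 138Q - 1Q^2
MR = dTR/dQ = 138 - 2Q
Set MR = MC:
138 - 2Q = 31
107 = 2Q
Q* = 107/2 = 107/2

107/2


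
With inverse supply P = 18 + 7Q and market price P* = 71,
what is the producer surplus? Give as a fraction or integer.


Minimum supply price (at Q=0): P_min = 18
Quantity supplied at P* = 71:
Q* = (71 - 18)/7 = 53/7
PS = (1/2) * Q* * (P* - P_min)
PS = (1/2) * 53/7 * (71 - 18)
PS = (1/2) * 53/7 * 53 = 2809/14

2809/14


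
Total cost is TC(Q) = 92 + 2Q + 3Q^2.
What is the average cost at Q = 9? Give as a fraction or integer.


TC(9) = 92 + 2*9 + 3*9^2
TC(9) = 92 + 18 + 243 = 353
AC = TC/Q = 353/9 = 353/9

353/9


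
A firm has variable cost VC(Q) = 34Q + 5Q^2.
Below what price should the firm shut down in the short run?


AVC(Q) = VC(Q)/Q = 34 + 5Q
AVC is increasing in Q, so minimum AVC is at Q -> 0+.
Min AVC = 34
The firm should shut down if P < 34.

34


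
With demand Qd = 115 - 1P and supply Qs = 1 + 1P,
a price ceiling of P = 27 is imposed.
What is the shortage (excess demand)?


At P = 27:
Qd = 115 - 1*27 = 88
Qs = 1 + 1*27 = 28
Shortage = Qd - Qs = 88 - 28 = 60

60


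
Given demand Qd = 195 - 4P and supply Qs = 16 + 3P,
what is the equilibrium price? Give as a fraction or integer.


At equilibrium, Qd = Qs.
195 - 4P = 16 + 3P
195 - 16 = 4P + 3P
179 = 7P
P* = 179/7 = 179/7

179/7


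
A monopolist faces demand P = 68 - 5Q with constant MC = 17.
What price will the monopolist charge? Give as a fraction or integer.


MR = 68 - 10Q
Set MR = MC: 68 - 10Q = 17
Q* = 51/10
Substitute into demand:
P* = 68 - 5*51/10 = 85/2

85/2


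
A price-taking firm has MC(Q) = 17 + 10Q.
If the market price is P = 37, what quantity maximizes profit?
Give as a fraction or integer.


In perfect competition, profit is maximized where P = MC.
37 = 17 + 10Q
20 = 10Q
Q* = 20/10 = 2

2


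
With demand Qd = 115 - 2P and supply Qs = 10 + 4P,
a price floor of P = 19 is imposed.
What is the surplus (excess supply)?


At P = 19:
Qd = 115 - 2*19 = 77
Qs = 10 + 4*19 = 86
Surplus = Qs - Qd = 86 - 77 = 9

9


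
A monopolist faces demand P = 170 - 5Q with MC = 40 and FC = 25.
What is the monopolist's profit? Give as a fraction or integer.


MR = MC: 170 - 10Q = 40
Q* = 13
P* = 170 - 5*13 = 105
Profit = (P* - MC)*Q* - FC
= (105 - 40)*13 - 25
= 65*13 - 25
= 845 - 25 = 820

820


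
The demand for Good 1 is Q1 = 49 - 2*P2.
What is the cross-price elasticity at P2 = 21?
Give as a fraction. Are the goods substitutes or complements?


dQ1/dP2 = -2
At P2 = 21: Q1 = 49 - 2*21 = 7
Exy = (dQ1/dP2)(P2/Q1) = -2 * 21 / 7 = -6
Since Exy < 0, the goods are complements.

-6 (complements)


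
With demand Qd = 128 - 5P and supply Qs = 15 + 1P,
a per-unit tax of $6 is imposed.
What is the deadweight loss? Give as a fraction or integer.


Pre-tax equilibrium quantity: Q* = 203/6
Post-tax equilibrium quantity: Q_tax = 173/6
Reduction in quantity: Q* - Q_tax = 5
DWL = (1/2) * tax * (Q* - Q_tax)
DWL = (1/2) * 6 * 5 = 15

15


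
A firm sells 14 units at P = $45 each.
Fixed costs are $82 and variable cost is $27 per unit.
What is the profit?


Total Revenue = P * Q = 45 * 14 = $630
Total Cost = FC + VC*Q = 82 + 27*14 = $460
Profit = TR - TC = 630 - 460 = $170

$170


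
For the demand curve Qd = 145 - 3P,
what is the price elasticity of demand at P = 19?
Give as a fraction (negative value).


dQ/dP = -3
At P = 19: Q = 145 - 3*19 = 88
E = (dQ/dP)(P/Q) = (-3)(19/88) = -57/88

-57/88


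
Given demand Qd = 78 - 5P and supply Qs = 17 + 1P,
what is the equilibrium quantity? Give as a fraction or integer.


First find equilibrium price:
78 - 5P = 17 + 1P
P* = 61/6 = 61/6
Then substitute into demand:
Q* = 78 - 5 * 61/6 = 163/6

163/6


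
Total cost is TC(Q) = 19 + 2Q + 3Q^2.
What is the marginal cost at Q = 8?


MC = dTC/dQ = 2 + 2*3*Q
At Q = 8:
MC = 2 + 6*8
MC = 2 + 48 = 50

50


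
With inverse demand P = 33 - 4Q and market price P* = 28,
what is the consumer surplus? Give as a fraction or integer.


Maximum willingness to pay (at Q=0): P_max = 33
Quantity demanded at P* = 28:
Q* = (33 - 28)/4 = 5/4
CS = (1/2) * Q* * (P_max - P*)
CS = (1/2) * 5/4 * (33 - 28)
CS = (1/2) * 5/4 * 5 = 25/8

25/8


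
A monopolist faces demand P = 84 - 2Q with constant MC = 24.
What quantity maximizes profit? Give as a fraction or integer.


TR = P*Q = (84 - 2Q)Q = 84Q - 2Q^2
MR = dTR/dQ = 84 - 4Q
Set MR = MC:
84 - 4Q = 24
60 = 4Q
Q* = 60/4 = 15

15


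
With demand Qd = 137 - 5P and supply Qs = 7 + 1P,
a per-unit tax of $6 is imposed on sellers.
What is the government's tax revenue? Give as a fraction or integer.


With tax on sellers, new supply: Qs' = 7 + 1(P - 6)
= 1 + 1P
New equilibrium quantity:
Q_new = 71/3
Tax revenue = tax * Q_new = 6 * 71/3 = 142

142


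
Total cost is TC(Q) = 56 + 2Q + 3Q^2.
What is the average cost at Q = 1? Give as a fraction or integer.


TC(1) = 56 + 2*1 + 3*1^2
TC(1) = 56 + 2 + 3 = 61
AC = TC/Q = 61/1 = 61

61


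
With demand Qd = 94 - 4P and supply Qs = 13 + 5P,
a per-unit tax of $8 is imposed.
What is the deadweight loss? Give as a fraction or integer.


Pre-tax equilibrium quantity: Q* = 58
Post-tax equilibrium quantity: Q_tax = 362/9
Reduction in quantity: Q* - Q_tax = 160/9
DWL = (1/2) * tax * (Q* - Q_tax)
DWL = (1/2) * 8 * 160/9 = 640/9

640/9


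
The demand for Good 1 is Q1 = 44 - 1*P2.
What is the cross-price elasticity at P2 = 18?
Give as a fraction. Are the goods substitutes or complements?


dQ1/dP2 = -1
At P2 = 18: Q1 = 44 - 1*18 = 26
Exy = (dQ1/dP2)(P2/Q1) = -1 * 18 / 26 = -9/13
Since Exy < 0, the goods are complements.

-9/13 (complements)


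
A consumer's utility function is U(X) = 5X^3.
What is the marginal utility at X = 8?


MU = dU/dX = 5*3*X^(3-1)
MU = 15*X^2
At X = 8:
MU = 15 * 8^2
MU = 15 * 64 = 960

960
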